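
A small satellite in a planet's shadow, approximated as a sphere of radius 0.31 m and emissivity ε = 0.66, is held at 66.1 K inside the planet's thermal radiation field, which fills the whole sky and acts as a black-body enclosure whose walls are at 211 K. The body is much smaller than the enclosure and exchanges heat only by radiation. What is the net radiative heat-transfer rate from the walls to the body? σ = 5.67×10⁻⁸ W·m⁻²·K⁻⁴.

For a small grey body in a large enclosure: P_net = εσA(T_body⁴ − T_wall⁴).
A = 4πr² = 1.208 m²; T_body⁴ − T_wall⁴ = 1.909×10⁷ − 1.982×10⁹ = -1.963×10⁹ K⁴.
|P_net| = 0.66·5.67×10⁻⁸·1.208·1.963×10⁹.

P_net ≈ 88.7 W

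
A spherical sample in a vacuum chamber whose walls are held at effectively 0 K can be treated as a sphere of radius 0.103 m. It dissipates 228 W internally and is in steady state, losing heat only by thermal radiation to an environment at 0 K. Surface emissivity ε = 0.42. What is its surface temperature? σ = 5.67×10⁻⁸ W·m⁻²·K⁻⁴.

T ≈ 518 K

Steady state: internal power = radiated power, P = εσA T⁴.
Radiating area A = 4πr² = 0.1333 m².
T⁴ = P/(εσA) = 228/(0.42·5.67×10⁻⁸·0.1333) = 7.182×10¹⁰ K⁴.
T = (7.182×10¹⁰)^(1/4).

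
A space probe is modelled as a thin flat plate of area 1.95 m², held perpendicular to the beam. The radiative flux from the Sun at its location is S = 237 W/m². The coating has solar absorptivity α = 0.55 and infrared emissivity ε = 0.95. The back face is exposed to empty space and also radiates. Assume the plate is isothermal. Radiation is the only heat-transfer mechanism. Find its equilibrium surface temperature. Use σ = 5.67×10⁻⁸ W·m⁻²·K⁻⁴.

At equilibrium, absorbed power = emitted power.
Absorbing cross-section = A = 1.950 m²; emitting surface = 2A = 3.900 m² (ratio 2).
αS·A_cross = εσ·A_surf·T⁴  ⇒  T⁴ = αS/(ε·2σ).
T⁴ = 0.550·237/(0.95·2·5.67×10⁻⁸) = 1.210×10⁹ K⁴.
T = (1.210×10⁹)^(1/4).

T ≈ 187 K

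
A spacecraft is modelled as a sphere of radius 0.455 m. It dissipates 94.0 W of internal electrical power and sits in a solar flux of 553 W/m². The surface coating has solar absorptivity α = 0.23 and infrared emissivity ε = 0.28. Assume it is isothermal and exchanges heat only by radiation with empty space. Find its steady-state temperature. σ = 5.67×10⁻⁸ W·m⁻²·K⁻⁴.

T ≈ 256 K

At steady state, absorbed solar power + internal power = radiated power.
Absorbed: α·S·A_cross = 0.23·553·0.6504 = 82.72 W (cross-section πr²).
Total input = 82.72 + 94.0 = 176.7 W.
Radiated: εσ·A_surf·T⁴ with A_surf = 4πr² = 2.602 m².
T⁴ = 176.7/(0.28·5.67×10⁻⁸·2.602) = 4.279×10⁹ K⁴.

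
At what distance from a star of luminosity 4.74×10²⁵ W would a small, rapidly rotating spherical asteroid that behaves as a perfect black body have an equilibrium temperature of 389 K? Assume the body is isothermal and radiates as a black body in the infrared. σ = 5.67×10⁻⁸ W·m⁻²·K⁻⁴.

For an isothermal black-emitting sphere, (1−a)S·πr² = σ·4πr²·T⁴ ⇒ S = 4σT⁴/(1−a).
S = 4·5.67×10⁻⁸·(389)⁴/1.00 = 5193 W/m².
Flux falls as S = L/(4πd²), so d = √(L/(4πS)) = √(4.74×10²⁵/(4π·5193)).

d ≈ 2.70×10¹⁰ m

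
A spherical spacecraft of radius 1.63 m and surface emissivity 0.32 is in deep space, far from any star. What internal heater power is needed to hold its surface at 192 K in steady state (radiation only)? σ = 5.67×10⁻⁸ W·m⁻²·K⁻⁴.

P = εσ·4πr²·T⁴.
4πr² = 33.39 m²; T⁴ = 1.359×10⁹ K⁴.
P = 0.32·5.67×10⁻⁸·33.39·1.359×10⁹.

P ≈ 823 W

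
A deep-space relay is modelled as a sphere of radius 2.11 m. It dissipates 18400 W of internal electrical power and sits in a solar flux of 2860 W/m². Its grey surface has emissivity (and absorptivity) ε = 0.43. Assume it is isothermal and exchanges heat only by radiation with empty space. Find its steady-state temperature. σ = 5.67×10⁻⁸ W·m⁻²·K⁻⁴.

At steady state, absorbed solar power + internal power = radiated power.
Absorbed: α·S·A_cross = 0.43·2860·13.99 = 17200 W (cross-section πr²).
Total input = 17200 + 18400 = 35600 W.
Radiated: εσ·A_surf·T⁴ with A_surf = 4πr² = 55.95 m².
T⁴ = 35600/(0.43·5.67×10⁻⁸·55.95) = 2.610×10¹⁰ K⁴.

T ≈ 402 K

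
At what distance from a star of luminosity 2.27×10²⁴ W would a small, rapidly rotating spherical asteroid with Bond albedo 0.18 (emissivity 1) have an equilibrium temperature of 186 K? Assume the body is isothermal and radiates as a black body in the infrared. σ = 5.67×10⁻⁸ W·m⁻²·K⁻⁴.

d ≈ 2.34×10¹⁰ m

For an isothermal black-emitting sphere, (1−a)S·πr² = σ·4πr²·T⁴ ⇒ S = 4σT⁴/(1−a).
S = 4·5.67×10⁻⁸·(186)⁴/0.820 = 331.0 W/m².
Flux falls as S = L/(4πd²), so d = √(L/(4πS)) = √(2.27×10²⁴/(4π·331.0)).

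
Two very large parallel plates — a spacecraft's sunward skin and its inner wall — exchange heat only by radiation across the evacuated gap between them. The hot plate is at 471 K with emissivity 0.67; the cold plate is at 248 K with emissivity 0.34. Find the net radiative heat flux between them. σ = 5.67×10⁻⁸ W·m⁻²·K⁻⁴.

For two infinite grey parallel plates, q = σ(T₁⁴ − T₂⁴)/(1/ε₁ + 1/ε₂ − 1).
T₁⁴ − T₂⁴ = 4.921×10¹⁰ − 3.783×10⁹ = 4.543×10¹⁰ K⁴.
1/ε₁ + 1/ε₂ − 1 = 1.493 + 2.941 − 1 = 3.434.
q = 5.67×10⁻⁸ × 4.543×10¹⁰ / 3.434.

q ≈ 750 W/m²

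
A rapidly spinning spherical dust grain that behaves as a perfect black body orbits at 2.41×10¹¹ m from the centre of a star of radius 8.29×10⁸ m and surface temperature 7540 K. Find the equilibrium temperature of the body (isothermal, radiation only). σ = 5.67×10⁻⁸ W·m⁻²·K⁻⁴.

T ≈ 313 K

The star's surface emits σT_*⁴; at distance d the flux is S = σT_*⁴(R_*/d)².
S = 5.67×10⁻⁸·(7540)⁴·(8.29×10⁸/2.41×10¹¹)² = 2168 W/m².
For an isothermal sphere T⁴ = (1−a)S/(4σ) = 9.561×10⁹ K⁴.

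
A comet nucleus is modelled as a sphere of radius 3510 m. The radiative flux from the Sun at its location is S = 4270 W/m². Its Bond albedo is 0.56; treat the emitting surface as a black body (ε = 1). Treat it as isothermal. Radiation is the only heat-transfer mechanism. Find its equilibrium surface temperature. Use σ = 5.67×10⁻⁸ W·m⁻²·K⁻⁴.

At equilibrium, absorbed power = emitted power.
Absorbing cross-section = πr² = 3.870×10⁷ m²; emitting surface = 4πr² = 1.548×10⁸ m² (ratio 4).
(1−a)S·A_cross = εσ·A_surf·T⁴  ⇒  T⁴ = (1−a)S/(4σ).
T⁴ = 0.440·4270/(4·5.67×10⁻⁸) = 8.284×10⁹ K⁴.
T = (8.284×10⁹)^(1/4).

T ≈ 302 K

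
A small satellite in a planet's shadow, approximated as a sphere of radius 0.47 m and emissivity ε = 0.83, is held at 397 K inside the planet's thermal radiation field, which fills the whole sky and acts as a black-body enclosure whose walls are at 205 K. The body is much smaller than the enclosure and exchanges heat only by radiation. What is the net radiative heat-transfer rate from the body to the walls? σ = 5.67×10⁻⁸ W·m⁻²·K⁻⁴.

P_net ≈ 3010 W

For a small grey body in a large enclosure: P_net = εσA(T_body⁴ − T_wall⁴).
A = 4πr² = 2.776 m²; T_body⁴ − T_wall⁴ = 2.484×10¹⁰ − 1.766×10⁹ = 2.307×10¹⁰ K⁴.
|P_net| = 0.83·5.67×10⁻⁸·2.776·2.307×10¹⁰.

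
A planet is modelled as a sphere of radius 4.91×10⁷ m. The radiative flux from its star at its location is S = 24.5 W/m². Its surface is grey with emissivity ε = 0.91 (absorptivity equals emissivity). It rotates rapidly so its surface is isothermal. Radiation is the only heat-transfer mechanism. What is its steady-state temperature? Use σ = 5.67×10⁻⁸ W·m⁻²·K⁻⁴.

At equilibrium, absorbed power = emitted power.
Absorbing cross-section = πr² = 7.574×10¹⁵ m²; emitting surface = 4πr² = 3.030×10¹⁶ m² (ratio 4).
εS·A_cross = εσ·A_surf·T⁴  ⇒  T⁴ = S/(4σ)   (ε cancels).
T⁴ = 24.5/(4·5.67×10⁻⁸) = 1.080×10⁸ K⁴.
T = (1.080×10⁸)^(1/4).

T ≈ 102 K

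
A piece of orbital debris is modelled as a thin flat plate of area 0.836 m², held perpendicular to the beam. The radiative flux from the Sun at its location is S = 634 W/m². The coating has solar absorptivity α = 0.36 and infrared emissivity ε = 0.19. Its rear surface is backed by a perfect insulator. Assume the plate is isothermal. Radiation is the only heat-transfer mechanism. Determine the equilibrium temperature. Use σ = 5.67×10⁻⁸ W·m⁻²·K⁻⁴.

T ≈ 382 K

At equilibrium, absorbed power = emitted power.
Absorbing cross-section = A = 0.8360 m²; emitting surface = A = 0.8360 m² (ratio 1).
αS·A_cross = εσ·A_surf·T⁴  ⇒  T⁴ = αS/(ε·1σ).
T⁴ = 0.360·634/(0.19·1·5.67×10⁻⁸) = 2.119×10¹⁰ K⁴.
T = (2.119×10¹⁰)^(1/4).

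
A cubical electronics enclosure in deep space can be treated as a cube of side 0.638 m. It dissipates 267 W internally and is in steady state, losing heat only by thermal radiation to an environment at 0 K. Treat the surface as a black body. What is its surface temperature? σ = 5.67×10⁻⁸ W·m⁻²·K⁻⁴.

Steady state: internal power = radiated power, P = εσA T⁴.
Radiating area A = 6L² = 2.442 m².
T⁴ = P/(εσA) = 267/(1.0·5.67×10⁻⁸·2.442) = 1.928×10⁹ K⁴.
T = (1.928×10⁹)^(1/4).

T ≈ 210 K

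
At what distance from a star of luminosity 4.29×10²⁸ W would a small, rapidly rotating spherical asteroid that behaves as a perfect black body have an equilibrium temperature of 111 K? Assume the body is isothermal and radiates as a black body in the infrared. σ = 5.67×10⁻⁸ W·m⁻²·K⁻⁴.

For an isothermal black-emitting sphere, (1−a)S·πr² = σ·4πr²·T⁴ ⇒ S = 4σT⁴/(1−a).
S = 4·5.67×10⁻⁸·(111)⁴/1.00 = 34.43 W/m².
Flux falls as S = L/(4πd²), so d = √(L/(4πS)) = √(4.29×10²⁸/(4π·34.43)).

d ≈ 9.96×10¹² m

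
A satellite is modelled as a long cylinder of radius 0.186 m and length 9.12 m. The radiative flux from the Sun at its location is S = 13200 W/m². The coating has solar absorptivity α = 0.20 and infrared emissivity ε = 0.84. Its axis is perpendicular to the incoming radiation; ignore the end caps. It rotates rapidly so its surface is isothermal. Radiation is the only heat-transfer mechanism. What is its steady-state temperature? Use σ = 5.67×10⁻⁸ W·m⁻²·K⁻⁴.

At equilibrium, absorbed power = emitted power.
Absorbing cross-section = 2rL = 3.393 m²; emitting surface = 2πrL = 10.66 m² (ratio π).
αS·A_cross = εσ·A_surf·T⁴  ⇒  T⁴ = αS/(ε·πσ).
T⁴ = 0.200·13200/(0.84·π·5.67×10⁻⁸) = 1.764×10¹⁰ K⁴.
T = (1.764×10¹⁰)^(1/4).

T ≈ 364 K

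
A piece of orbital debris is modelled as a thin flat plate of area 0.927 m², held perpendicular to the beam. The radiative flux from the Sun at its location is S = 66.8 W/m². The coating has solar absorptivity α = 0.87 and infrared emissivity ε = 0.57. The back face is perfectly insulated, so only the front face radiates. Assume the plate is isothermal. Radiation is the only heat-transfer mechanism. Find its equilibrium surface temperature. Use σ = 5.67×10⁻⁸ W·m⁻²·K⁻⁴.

At equilibrium, absorbed power = emitted power.
Absorbing cross-section = A = 0.9270 m²; emitting surface = A = 0.9270 m² (ratio 1).
αS·A_cross = εσ·A_surf·T⁴  ⇒  T⁴ = αS/(ε·1σ).
T⁴ = 0.870·66.8/(0.57·1·5.67×10⁻⁸) = 1.798×10⁹ K⁴.
T = (1.798×10⁹)^(1/4).

T ≈ 206 K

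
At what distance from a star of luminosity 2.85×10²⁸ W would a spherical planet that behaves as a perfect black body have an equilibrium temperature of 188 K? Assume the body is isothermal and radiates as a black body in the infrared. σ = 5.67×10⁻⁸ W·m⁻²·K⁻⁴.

For an isothermal black-emitting sphere, (1−a)S·πr² = σ·4πr²·T⁴ ⇒ S = 4σT⁴/(1−a).
S = 4·5.67×10⁻⁸·(188)⁴/1.00 = 283.3 W/m².
Flux falls as S = L/(4πd²), so d = √(L/(4πS)) = √(2.85×10²⁸/(4π·283.3)).

d ≈ 2.83×10¹² m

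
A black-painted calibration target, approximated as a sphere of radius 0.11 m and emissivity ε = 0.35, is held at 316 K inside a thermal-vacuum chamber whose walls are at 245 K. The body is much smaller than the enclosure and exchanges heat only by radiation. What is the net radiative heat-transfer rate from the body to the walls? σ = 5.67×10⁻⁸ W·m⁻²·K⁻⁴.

P_net ≈ 19.2 W

For a small grey body in a large enclosure: P_net = εσA(T_body⁴ − T_wall⁴).
A = 4πr² = 0.1521 m²; T_body⁴ − T_wall⁴ = 9.971×10⁹ − 3.603×10⁹ = 6.368×10⁹ K⁴.
|P_net| = 0.35·5.67×10⁻⁸·0.1521·6.368×10⁹.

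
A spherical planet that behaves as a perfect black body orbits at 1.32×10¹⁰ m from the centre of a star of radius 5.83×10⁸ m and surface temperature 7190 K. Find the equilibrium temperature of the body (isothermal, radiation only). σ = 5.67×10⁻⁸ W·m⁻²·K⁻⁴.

T ≈ 1070 K

The star's surface emits σT_*⁴; at distance d the flux is S = σT_*⁴(R_*/d)².
S = 5.67×10⁻⁸·(7190)⁴·(5.83×10⁸/1.32×10¹⁰)² = 2.956×10⁵ W/m².
For an isothermal sphere T⁴ = (1−a)S/(4σ) = 1.303×10¹² K⁴.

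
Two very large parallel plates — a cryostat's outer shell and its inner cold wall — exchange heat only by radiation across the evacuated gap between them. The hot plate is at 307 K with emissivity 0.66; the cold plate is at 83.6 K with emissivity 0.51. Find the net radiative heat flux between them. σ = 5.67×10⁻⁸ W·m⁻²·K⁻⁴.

For two infinite grey parallel plates, q = σ(T₁⁴ − T₂⁴)/(1/ε₁ + 1/ε₂ − 1).
T₁⁴ − T₂⁴ = 8.883×10⁹ − 4.885×10⁷ = 8.834×10⁹ K⁴.
1/ε₁ + 1/ε₂ − 1 = 1.515 + 1.961 − 1 = 2.476.
q = 5.67×10⁻⁸ × 8.834×10⁹ / 2.476.

q ≈ 202 W/m²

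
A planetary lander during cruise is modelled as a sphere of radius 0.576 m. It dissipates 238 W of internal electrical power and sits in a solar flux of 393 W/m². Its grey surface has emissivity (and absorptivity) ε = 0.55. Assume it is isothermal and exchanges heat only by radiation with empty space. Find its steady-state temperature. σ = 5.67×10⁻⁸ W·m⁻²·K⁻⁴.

T ≈ 244 K

At steady state, absorbed solar power + internal power = radiated power.
Absorbed: α·S·A_cross = 0.55·393·1.042 = 225.3 W (cross-section πr²).
Total input = 225.3 + 238 = 463.3 W.
Radiated: εσ·A_surf·T⁴ with A_surf = 4πr² = 4.169 m².
T⁴ = 463.3/(0.55·5.67×10⁻⁸·4.169) = 3.563×10⁹ K⁴.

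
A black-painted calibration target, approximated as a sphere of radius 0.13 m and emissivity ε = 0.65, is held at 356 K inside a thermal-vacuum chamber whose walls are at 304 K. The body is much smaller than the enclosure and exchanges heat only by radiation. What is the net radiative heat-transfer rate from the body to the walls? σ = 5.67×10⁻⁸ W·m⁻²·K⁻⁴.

For a small grey body in a large enclosure: P_net = εσA(T_body⁴ − T_wall⁴).
A = 4πr² = 0.2124 m²; T_body⁴ − T_wall⁴ = 1.606×10¹⁰ − 8.541×10⁹ = 7.521×10⁹ K⁴.
|P_net| = 0.65·5.67×10⁻⁸·0.2124·7.521×10⁹.

P_net ≈ 58.9 W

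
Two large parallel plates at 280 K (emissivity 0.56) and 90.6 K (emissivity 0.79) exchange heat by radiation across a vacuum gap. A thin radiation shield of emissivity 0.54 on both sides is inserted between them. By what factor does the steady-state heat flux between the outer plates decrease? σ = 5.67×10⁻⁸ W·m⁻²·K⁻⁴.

Without shield: q₀ = σΔ(T⁴)/(1/ε₁+1/ε₂−1) with denominator 2.052.
With shield the two gaps are in series; the resistances add: (1/ε₁+1/ε_s−1)+(1/ε_s+1/ε₂−1) = 2.638+2.118 = 4.755.
Heat-flux ratio q₀/q = 4.755/2.052.

factor ≈ 2.32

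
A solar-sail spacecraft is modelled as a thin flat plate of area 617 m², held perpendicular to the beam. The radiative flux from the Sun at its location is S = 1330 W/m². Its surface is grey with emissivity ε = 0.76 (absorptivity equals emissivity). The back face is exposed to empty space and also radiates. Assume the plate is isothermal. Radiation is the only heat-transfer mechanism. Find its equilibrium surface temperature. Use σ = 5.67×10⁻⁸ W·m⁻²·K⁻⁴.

T ≈ 329 K

At equilibrium, absorbed power = emitted power.
Absorbing cross-section = A = 617.0 m²; emitting surface = 2A = 1234 m² (ratio 2).
εS·A_cross = εσ·A_surf·T⁴  ⇒  T⁴ = S/(2σ)   (ε cancels).
T⁴ = 1330/(2·5.67×10⁻⁸) = 1.173×10¹⁰ K⁴.
T = (1.173×10¹⁰)^(1/4).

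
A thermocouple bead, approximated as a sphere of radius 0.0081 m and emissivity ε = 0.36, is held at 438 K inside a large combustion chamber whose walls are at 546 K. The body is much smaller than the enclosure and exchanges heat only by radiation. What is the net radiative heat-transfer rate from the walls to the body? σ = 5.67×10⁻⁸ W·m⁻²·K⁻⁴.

P_net ≈ 0.876 W

For a small grey body in a large enclosure: P_net = εσA(T_body⁴ − T_wall⁴).
A = 4πr² = 8.245×10⁻⁴ m²; T_body⁴ − T_wall⁴ = 3.680×10¹⁰ − 8.887×10¹⁰ = -5.207×10¹⁰ K⁴.
|P_net| = 0.36·5.67×10⁻⁸·8.245×10⁻⁴·5.207×10¹⁰.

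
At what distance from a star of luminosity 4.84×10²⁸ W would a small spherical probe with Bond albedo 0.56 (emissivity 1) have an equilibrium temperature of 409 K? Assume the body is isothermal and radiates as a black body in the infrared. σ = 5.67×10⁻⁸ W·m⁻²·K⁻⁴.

d ≈ 5.17×10¹¹ m

For an isothermal black-emitting sphere, (1−a)S·πr² = σ·4πr²·T⁴ ⇒ S = 4σT⁴/(1−a).
S = 4·5.67×10⁻⁸·(409)⁴/0.440 = 14420 W/m².
Flux falls as S = L/(4πd²), so d = √(L/(4πS)) = √(4.84×10²⁸/(4π·14420)).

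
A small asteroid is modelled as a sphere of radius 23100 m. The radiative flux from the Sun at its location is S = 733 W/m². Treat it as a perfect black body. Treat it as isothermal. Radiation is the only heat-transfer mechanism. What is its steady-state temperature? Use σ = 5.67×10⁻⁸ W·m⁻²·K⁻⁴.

At equilibrium, absorbed power = emitted power.
Absorbing cross-section = πr² = 1.676×10⁹ m²; emitting surface = 4πr² = 6.706×10⁹ m² (ratio 4).
S·A_cross = εσ·A_surf·T⁴  ⇒  T⁴ = S/(4σ).
T⁴ = 1.00·733/(4·5.67×10⁻⁸) = 3.232×10⁹ K⁴.
T = (3.232×10⁹)^(1/4).

T ≈ 238 K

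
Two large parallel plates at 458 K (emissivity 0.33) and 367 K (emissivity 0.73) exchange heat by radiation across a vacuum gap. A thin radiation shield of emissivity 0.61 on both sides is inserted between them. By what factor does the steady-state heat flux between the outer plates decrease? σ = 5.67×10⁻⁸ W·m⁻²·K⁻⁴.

factor ≈ 1.67

Without shield: q₀ = σΔ(T⁴)/(1/ε₁+1/ε₂−1) with denominator 3.400.
With shield the two gaps are in series; the resistances add: (1/ε₁+1/ε_s−1)+(1/ε_s+1/ε₂−1) = 3.670+2.009 = 5.679.
Heat-flux ratio q₀/q = 5.679/3.400.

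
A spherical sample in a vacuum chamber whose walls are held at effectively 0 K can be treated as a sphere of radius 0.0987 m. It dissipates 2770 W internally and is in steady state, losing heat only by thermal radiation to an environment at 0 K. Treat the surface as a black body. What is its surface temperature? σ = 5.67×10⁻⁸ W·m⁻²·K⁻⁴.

T ≈ 795 K

Steady state: internal power = radiated power, P = εσA T⁴.
Radiating area A = 4πr² = 0.1224 m².
T⁴ = P/(εσA) = 2770/(1.0·5.67×10⁻⁸·0.1224) = 3.991×10¹¹ K⁴.
T = (3.991×10¹¹)^(1/4).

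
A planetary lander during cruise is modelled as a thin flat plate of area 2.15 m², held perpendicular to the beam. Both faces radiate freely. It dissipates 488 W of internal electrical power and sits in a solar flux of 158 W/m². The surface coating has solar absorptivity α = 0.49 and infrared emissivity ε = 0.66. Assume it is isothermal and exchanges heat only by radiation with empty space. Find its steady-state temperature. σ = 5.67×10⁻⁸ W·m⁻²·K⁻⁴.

At steady state, absorbed solar power + internal power = radiated power.
Absorbed: α·S·A_cross = 0.49·158·2.150 = 166.5 W (cross-section A).
Total input = 166.5 + 488 = 654.5 W.
Radiated: εσ·A_surf·T⁴ with A_surf = 2A = 4.300 m².
T⁴ = 654.5/(0.66·5.67×10⁻⁸·4.300) = 4.067×10⁹ K⁴.

T ≈ 253 K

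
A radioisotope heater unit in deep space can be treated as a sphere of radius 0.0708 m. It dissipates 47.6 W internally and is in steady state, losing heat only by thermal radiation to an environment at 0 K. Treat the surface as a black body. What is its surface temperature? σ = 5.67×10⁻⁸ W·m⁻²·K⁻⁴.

Steady state: internal power = radiated power, P = εσA T⁴.
Radiating area A = 4πr² = 0.06299 m².
T⁴ = P/(εσA) = 47.6/(1.0·5.67×10⁻⁸·0.06299) = 1.333×10¹⁰ K⁴.
T = (1.333×10¹⁰)^(1/4).

T ≈ 340 K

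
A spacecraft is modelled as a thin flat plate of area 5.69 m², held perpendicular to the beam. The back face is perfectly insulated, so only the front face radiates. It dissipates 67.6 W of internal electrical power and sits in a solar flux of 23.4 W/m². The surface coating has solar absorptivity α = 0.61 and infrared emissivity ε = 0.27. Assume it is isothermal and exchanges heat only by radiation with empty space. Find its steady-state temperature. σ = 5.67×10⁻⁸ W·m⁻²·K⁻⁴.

T ≈ 203 K

At steady state, absorbed solar power + internal power = radiated power.
Absorbed: α·S·A_cross = 0.61·23.4·5.690 = 81.22 W (cross-section A).
Total input = 81.22 + 67.6 = 148.8 W.
Radiated: εσ·A_surf·T⁴ with A_surf = A = 5.690 m².
T⁴ = 148.8/(0.27·5.67×10⁻⁸·5.690) = 1.708×10⁹ K⁴.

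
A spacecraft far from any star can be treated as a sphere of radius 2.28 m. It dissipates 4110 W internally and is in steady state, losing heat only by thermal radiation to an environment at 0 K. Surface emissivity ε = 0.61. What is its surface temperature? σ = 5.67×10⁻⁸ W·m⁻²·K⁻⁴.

T ≈ 207 K

Steady state: internal power = radiated power, P = εσA T⁴.
Radiating area A = 4πr² = 65.33 m².
T⁴ = P/(εσA) = 4110/(0.61·5.67×10⁻⁸·65.33) = 1.819×10⁹ K⁴.
T = (1.819×10⁹)^(1/4).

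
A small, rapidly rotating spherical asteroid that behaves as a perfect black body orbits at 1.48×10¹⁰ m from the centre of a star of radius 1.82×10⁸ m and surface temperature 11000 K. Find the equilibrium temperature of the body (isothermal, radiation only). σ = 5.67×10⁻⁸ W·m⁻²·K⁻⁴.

The star's surface emits σT_*⁴; at distance d the flux is S = σT_*⁴(R_*/d)².
S = 5.67×10⁻⁸·(11000)⁴·(1.82×10⁸/1.48×10¹⁰)² = 1.255×10⁵ W/m².
For an isothermal sphere T⁴ = (1−a)S/(4σ) = 5.535×10¹¹ K⁴.

T ≈ 863 K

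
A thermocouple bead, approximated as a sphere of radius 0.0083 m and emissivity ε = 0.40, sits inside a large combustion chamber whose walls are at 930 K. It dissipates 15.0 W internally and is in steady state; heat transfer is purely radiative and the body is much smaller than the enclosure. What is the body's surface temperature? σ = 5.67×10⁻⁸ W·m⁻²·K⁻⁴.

T ≈ 1110 K

For a small grey body in a large enclosure, net radiated power = εσA(T⁴ − T_w⁴).
Steady state: P = εσA(T⁴ − T_w⁴) with A = 4πr² = 8.657×10⁻⁴ m².
T⁴ = P/(εσA) + T_w⁴ = 15.0/(0.40·5.67×10⁻⁸·8.657×10⁻⁴) + (930)⁴
    = 7.640×10¹¹ + 7.481×10¹¹ = 1.512×10¹² K⁴.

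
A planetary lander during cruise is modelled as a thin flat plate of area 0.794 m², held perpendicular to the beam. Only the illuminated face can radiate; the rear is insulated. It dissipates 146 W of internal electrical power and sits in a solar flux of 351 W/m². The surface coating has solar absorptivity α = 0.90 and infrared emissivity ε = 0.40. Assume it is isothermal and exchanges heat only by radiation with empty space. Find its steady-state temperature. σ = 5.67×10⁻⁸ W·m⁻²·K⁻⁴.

T ≈ 385 K

At steady state, absorbed solar power + internal power = radiated power.
Absorbed: α·S·A_cross = 0.90·351·0.7940 = 250.8 W (cross-section A).
Total input = 250.8 + 146 = 396.8 W.
Radiated: εσ·A_surf·T⁴ with A_surf = A = 0.7940 m².
T⁴ = 396.8/(0.40·5.67×10⁻⁸·0.7940) = 2.204×10¹⁰ K⁴.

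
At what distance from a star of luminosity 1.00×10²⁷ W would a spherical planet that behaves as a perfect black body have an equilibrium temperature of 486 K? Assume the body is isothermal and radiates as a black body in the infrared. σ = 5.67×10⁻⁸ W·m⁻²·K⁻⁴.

d ≈ 7.93×10¹⁰ m

For an isothermal black-emitting sphere, (1−a)S·πr² = σ·4πr²·T⁴ ⇒ S = 4σT⁴/(1−a).
S = 4·5.67×10⁻⁸·(486)⁴/1.00 = 12650 W/m².
Flux falls as S = L/(4πd²), so d = √(L/(4πS)) = √(1.00×10²⁷/(4π·12650)).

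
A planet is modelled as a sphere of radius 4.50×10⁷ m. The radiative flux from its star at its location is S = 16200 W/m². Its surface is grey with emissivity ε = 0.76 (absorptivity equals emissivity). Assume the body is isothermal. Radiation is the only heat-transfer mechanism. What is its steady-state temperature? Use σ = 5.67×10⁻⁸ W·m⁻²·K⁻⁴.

At equilibrium, absorbed power = emitted power.
Absorbing cross-section = πr² = 6.362×10¹⁵ m²; emitting surface = 4πr² = 2.545×10¹⁶ m² (ratio 4).
εS·A_cross = εσ·A_surf·T⁴  ⇒  T⁴ = S/(4σ)   (ε cancels).
T⁴ = 16200/(4·5.67×10⁻⁸) = 7.143×10¹⁰ K⁴.
T = (7.143×10¹⁰)^(1/4).

T ≈ 517 K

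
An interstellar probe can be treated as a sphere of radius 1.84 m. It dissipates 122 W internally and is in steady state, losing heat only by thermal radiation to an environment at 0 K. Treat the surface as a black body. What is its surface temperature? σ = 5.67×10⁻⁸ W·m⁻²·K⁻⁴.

Steady state: internal power = radiated power, P = εσA T⁴.
Radiating area A = 4πr² = 42.54 m².
T⁴ = P/(εσA) = 122/(1.0·5.67×10⁻⁸·42.54) = 5.057×10⁷ K⁴.
T = (5.057×10⁷)^(1/4).

T ≈ 84.3 K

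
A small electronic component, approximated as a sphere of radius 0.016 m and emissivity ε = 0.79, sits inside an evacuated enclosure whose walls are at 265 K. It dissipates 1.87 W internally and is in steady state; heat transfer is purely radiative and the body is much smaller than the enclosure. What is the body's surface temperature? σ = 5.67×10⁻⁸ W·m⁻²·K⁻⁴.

T ≈ 366 K

For a small grey body in a large enclosure, net radiated power = εσA(T⁴ − T_w⁴).
Steady state: P = εσA(T⁴ − T_w⁴) with A = 4πr² = 0.003217 m².
T⁴ = P/(εσA) + T_w⁴ = 1.87/(0.79·5.67×10⁻⁸·0.003217) + (265)⁴
    = 1.298×10¹⁰ + 4.932×10⁹ = 1.791×10¹⁰ K⁴.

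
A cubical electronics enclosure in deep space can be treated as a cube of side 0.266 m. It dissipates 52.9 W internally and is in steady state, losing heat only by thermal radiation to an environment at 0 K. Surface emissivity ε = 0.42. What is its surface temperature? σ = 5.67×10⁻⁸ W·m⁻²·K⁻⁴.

T ≈ 269 K

Steady state: internal power = radiated power, P = εσA T⁴.
Radiating area A = 6L² = 0.4245 m².
T⁴ = P/(εσA) = 52.9/(0.42·5.67×10⁻⁸·0.4245) = 5.232×10⁹ K⁴.
T = (5.232×10⁹)^(1/4).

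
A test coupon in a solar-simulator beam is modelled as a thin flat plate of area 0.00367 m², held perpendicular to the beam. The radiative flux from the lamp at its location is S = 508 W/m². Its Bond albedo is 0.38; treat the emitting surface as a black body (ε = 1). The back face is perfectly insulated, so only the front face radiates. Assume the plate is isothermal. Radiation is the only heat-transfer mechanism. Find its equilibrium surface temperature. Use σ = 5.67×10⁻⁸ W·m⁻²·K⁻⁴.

T ≈ 273 K

At equilibrium, absorbed power = emitted power.
Absorbing cross-section = A = 0.003670 m²; emitting surface = A = 0.003670 m² (ratio 1).
(1−a)S·A_cross = εσ·A_surf·T⁴  ⇒  T⁴ = (1−a)S/(1σ).
T⁴ = 0.620·508/(1·5.67×10⁻⁸) = 5.555×10⁹ K⁴.
T = (5.555×10⁹)^(1/4).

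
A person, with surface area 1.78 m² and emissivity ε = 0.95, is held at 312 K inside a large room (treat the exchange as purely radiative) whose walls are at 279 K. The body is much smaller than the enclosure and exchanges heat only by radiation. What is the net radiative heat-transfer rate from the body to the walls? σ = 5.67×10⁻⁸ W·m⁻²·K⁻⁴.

For a small grey body in a large enclosure: P_net = εσA(T_body⁴ − T_wall⁴).
A = 1.78 m²; T_body⁴ − T_wall⁴ = 9.476×10⁹ − 6.059×10⁹ = 3.417×10⁹ K⁴.
|P_net| = 0.95·5.67×10⁻⁸·1.780·3.417×10⁹.

P_net ≈ 328 W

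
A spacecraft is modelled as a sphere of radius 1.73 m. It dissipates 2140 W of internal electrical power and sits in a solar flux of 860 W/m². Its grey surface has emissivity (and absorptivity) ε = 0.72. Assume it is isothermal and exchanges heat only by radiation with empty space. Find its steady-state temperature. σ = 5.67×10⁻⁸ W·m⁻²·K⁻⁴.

At steady state, absorbed solar power + internal power = radiated power.
Absorbed: α·S·A_cross = 0.72·860·9.402 = 5822 W (cross-section πr²).
Total input = 5822 + 2140 = 7962 W.
Radiated: εσ·A_surf·T⁴ with A_surf = 4πr² = 37.61 m².
T⁴ = 7962/(0.72·5.67×10⁻⁸·37.61) = 5.186×10⁹ K⁴.

T ≈ 268 K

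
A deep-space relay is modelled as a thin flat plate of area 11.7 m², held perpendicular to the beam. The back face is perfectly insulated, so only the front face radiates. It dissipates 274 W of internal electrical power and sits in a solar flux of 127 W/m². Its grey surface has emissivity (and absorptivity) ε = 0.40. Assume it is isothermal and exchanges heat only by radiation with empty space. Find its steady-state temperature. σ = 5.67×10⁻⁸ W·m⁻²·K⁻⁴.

T ≈ 239 K

At steady state, absorbed solar power + internal power = radiated power.
Absorbed: α·S·A_cross = 0.40·127·11.70 = 594.4 W (cross-section A).
Total input = 594.4 + 274 = 868.4 W.
Radiated: εσ·A_surf·T⁴ with A_surf = A = 11.70 m².
T⁴ = 868.4/(0.40·5.67×10⁻⁸·11.70) = 3.272×10⁹ K⁴.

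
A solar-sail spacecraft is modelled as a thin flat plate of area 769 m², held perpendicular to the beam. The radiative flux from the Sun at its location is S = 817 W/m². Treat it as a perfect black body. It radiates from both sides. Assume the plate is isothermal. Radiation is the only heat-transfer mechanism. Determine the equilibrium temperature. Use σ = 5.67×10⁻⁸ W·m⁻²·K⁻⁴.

T ≈ 291 K

At equilibrium, absorbed power = emitted power.
Absorbing cross-section = A = 769.0 m²; emitting surface = 2A = 1538 m² (ratio 2).
S·A_cross = εσ·A_surf·T⁴  ⇒  T⁴ = S/(2σ).
T⁴ = 1.00·817/(2·5.67×10⁻⁸) = 7.205×10⁹ K⁴.
T = (7.205×10⁹)^(1/4).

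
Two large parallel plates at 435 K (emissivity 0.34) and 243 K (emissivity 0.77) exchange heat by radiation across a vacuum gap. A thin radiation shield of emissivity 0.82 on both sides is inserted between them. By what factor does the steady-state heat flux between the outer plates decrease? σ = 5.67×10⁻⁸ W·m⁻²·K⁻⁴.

Without shield: q₀ = σΔ(T⁴)/(1/ε₁+1/ε₂−1) with denominator 3.240.
With shield the two gaps are in series; the resistances add: (1/ε₁+1/ε_s−1)+(1/ε_s+1/ε₂−1) = 3.161+1.518 = 4.679.
Heat-flux ratio q₀/q = 4.679/3.240.

factor ≈ 1.44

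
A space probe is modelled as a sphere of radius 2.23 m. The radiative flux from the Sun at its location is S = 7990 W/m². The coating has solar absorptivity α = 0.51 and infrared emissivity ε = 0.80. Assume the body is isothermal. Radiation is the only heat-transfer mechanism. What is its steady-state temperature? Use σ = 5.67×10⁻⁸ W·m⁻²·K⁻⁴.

T ≈ 387 K

At equilibrium, absorbed power = emitted power.
Absorbing cross-section = πr² = 15.62 m²; emitting surface = 4πr² = 62.49 m² (ratio 4).
αS·A_cross = εσ·A_surf·T⁴  ⇒  T⁴ = αS/(ε·4σ).
T⁴ = 0.510·7990/(0.80·4·5.67×10⁻⁸) = 2.246×10¹⁰ K⁴.
T = (2.246×10¹⁰)^(1/4).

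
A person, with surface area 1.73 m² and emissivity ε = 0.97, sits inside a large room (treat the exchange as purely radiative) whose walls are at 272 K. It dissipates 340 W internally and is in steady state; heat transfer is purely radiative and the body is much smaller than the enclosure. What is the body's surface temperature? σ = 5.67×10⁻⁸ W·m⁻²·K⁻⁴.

T ≈ 308 K

For a small grey body in a large enclosure, net radiated power = εσA(T⁴ − T_w⁴).
Steady state: P = εσA(T⁴ − T_w⁴) with A = 1.73 m².
T⁴ = P/(εσA) + T_w⁴ = 340/(0.97·5.67×10⁻⁸·1.730) + (272)⁴
    = 3.573×10⁹ + 5.474×10⁹ = 9.047×10⁹ K⁴.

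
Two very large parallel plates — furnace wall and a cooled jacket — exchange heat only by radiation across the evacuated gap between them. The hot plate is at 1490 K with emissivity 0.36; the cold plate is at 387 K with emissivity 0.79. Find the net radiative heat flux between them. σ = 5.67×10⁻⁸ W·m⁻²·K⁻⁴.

q ≈ 91400 W/m²

For two infinite grey parallel plates, q = σ(T₁⁴ − T₂⁴)/(1/ε₁ + 1/ε₂ − 1).
T₁⁴ − T₂⁴ = 4.929×10¹² − 2.243×10¹⁰ = 4.906×10¹² K⁴.
1/ε₁ + 1/ε₂ − 1 = 2.778 + 1.266 − 1 = 3.044.
q = 5.67×10⁻⁸ × 4.906×10¹² / 3.044.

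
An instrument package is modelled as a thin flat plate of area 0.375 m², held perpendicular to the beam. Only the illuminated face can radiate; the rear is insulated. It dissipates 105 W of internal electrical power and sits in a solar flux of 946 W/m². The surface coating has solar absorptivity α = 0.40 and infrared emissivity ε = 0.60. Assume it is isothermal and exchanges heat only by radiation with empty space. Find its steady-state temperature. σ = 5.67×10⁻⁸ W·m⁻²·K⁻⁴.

At steady state, absorbed solar power + internal power = radiated power.
Absorbed: α·S·A_cross = 0.40·946·0.3750 = 141.9 W (cross-section A).
Total input = 141.9 + 105 = 246.9 W.
Radiated: εσ·A_surf·T⁴ with A_surf = A = 0.3750 m².
T⁴ = 246.9/(0.60·5.67×10⁻⁸·0.3750) = 1.935×10¹⁰ K⁴.

T ≈ 373 K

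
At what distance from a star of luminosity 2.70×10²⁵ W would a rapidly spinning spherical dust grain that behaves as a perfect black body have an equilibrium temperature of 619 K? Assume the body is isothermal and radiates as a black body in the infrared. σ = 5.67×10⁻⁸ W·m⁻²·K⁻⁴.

For an isothermal black-emitting sphere, (1−a)S·πr² = σ·4πr²·T⁴ ⇒ S = 4σT⁴/(1−a).
S = 4·5.67×10⁻⁸·(619)⁴/1.00 = 33300 W/m².
Flux falls as S = L/(4πd²), so d = √(L/(4πS)) = √(2.70×10²⁵/(4π·33300)).

d ≈ 8.03×10⁹ m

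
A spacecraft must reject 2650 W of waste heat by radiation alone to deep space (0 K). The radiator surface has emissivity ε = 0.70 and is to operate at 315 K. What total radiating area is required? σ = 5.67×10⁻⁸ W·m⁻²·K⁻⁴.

P = εσA T⁴ ⇒ A = P/(εσT⁴).
T⁴ = 9.846×10⁹ K⁴.
A = 2650/(0.70 × 5.67×10⁻⁸ × 9.846×10⁹).

A ≈ 6.78 m²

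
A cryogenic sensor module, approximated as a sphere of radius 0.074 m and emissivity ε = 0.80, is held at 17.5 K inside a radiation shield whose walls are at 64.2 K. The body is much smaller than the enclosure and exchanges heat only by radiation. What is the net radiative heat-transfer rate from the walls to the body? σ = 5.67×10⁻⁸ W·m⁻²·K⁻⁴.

P_net ≈ 0.0527 W

For a small grey body in a large enclosure: P_net = εσA(T_body⁴ − T_wall⁴).
A = 4πr² = 0.06881 m²; T_body⁴ − T_wall⁴ = 93790 − 1.699×10⁷ = -1.689×10⁷ K⁴.
|P_net| = 0.80·5.67×10⁻⁸·0.06881·1.689×10⁷.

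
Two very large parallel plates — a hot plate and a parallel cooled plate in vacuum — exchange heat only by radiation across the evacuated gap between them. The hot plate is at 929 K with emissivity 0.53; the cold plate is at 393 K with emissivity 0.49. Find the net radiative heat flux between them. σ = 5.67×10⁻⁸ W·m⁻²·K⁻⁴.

q ≈ 14000 W/m²

For two infinite grey parallel plates, q = σ(T₁⁴ − T₂⁴)/(1/ε₁ + 1/ε₂ − 1).
T₁⁴ − T₂⁴ = 7.448×10¹¹ − 2.385×10¹⁰ = 7.210×10¹¹ K⁴.
1/ε₁ + 1/ε₂ − 1 = 1.887 + 2.041 − 1 = 2.928.
q = 5.67×10⁻⁸ × 7.210×10¹¹ / 2.928.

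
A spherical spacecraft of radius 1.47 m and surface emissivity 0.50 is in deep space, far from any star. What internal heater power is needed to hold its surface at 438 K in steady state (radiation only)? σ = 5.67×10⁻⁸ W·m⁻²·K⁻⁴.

P ≈ 28300 W

P = εσ·4πr²·T⁴.
4πr² = 27.15 m²; T⁴ = 3.680×10¹⁰ K⁴.
P = 0.50·5.67×10⁻⁸·27.15·3.680×10¹⁰.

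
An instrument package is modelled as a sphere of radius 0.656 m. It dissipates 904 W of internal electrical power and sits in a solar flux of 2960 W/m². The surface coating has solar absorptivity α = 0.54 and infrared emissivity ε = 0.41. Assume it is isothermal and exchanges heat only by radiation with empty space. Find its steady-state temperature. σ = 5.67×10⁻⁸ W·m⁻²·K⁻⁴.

At steady state, absorbed solar power + internal power = radiated power.
Absorbed: α·S·A_cross = 0.54·2960·1.352 = 2161 W (cross-section πr²).
Total input = 2161 + 904 = 3065 W.
Radiated: εσ·A_surf·T⁴ with A_surf = 4πr² = 5.408 m².
T⁴ = 3065/(0.41·5.67×10⁻⁸·5.408) = 2.438×10¹⁰ K⁴.

T ≈ 395 K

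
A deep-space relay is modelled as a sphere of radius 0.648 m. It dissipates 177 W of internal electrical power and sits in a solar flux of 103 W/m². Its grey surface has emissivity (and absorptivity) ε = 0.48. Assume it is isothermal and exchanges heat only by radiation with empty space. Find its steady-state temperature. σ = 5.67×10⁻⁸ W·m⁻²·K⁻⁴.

T ≈ 203 K

At steady state, absorbed solar power + internal power = radiated power.
Absorbed: α·S·A_cross = 0.48·103·1.319 = 65.22 W (cross-section πr²).
Total input = 65.22 + 177 = 242.2 W.
Radiated: εσ·A_surf·T⁴ with A_surf = 4πr² = 5.277 m².
T⁴ = 242.2/(0.48·5.67×10⁻⁸·5.277) = 1.687×10⁹ K⁴.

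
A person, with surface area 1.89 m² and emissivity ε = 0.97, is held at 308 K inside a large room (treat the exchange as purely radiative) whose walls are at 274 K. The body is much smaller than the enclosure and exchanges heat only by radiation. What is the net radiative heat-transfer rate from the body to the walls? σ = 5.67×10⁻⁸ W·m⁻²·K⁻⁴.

For a small grey body in a large enclosure: P_net = εσA(T_body⁴ − T_wall⁴).
A = 1.89 m²; T_body⁴ − T_wall⁴ = 8.999×10⁹ − 5.636×10⁹ = 3.363×10⁹ K⁴.
|P_net| = 0.97·5.67×10⁻⁸·1.890·3.363×10⁹.

P_net ≈ 350 W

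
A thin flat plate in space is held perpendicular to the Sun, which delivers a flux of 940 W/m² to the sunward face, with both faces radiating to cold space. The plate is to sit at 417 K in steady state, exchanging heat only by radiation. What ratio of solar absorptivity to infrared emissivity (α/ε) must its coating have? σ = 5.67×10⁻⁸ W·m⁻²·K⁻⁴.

α/ε ≈ 3.65

Balance: αS·A = εσ·2A·T⁴ ⇒ α/ε = 2σT⁴/S.
α/ε = 2·5.67×10⁻⁸·(417)⁴/940 = 2·5.67×10⁻⁸·3.024×10¹⁰/940.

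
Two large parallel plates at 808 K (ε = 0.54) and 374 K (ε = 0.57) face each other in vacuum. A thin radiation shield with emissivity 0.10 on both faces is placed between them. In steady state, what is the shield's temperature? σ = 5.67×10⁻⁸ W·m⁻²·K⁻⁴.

T_s ≈ 686 K

In steady state the net flux on the hot side equals that on the cold side.
σ(T₁⁴−T_s⁴)/D₁ = σ(T_s⁴−T₂⁴)/D₂, with D₁ = 1/ε₁+1/ε_s−1 = 10.85, D₂ = 1/ε_s+1/ε₂−1 = 10.75.
Solve for T_s⁴: T_s⁴ = (D₂·T₁⁴ + D₁·T₂⁴)/(D₁+D₂) = 2.220×10¹¹ K⁴.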